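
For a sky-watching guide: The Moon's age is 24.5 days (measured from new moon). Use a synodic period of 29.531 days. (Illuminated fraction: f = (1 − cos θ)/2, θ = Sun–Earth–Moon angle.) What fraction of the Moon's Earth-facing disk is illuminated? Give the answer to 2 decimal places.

Phase angle: θ = 360°·(24.5 d)/(29.531 d) = 298.7°.
With cos θ = 0.480, the lit fraction is (1 − 0.480)/2 ≈ 0.260.

0.26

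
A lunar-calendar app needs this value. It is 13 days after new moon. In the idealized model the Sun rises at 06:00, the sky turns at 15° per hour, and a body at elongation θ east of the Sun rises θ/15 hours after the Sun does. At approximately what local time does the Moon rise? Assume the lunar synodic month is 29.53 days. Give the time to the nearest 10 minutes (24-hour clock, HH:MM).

16:30

Phase angle: θ = 360°·(13 d)/(29.53 d) = 158.5°.
Delay after the Sun = 158.5° / (15°/h) ≈ 10.57 h.
06:00 + 10.566 h ≈ 16:34 → 16:30 to the nearest ten minutes.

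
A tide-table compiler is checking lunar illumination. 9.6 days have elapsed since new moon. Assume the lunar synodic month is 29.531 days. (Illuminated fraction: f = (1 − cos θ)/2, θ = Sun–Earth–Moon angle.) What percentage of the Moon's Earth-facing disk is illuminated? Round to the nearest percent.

73%

The Moon has covered 9.6/29.531 of its cycle, so θ ≈ 360° × 9.6/29.531 = 117.0°.
Illuminated fraction = (1 − cos 117.0°)/2 = (1 − (-0.454))/2 ≈ 0.727, so 73%.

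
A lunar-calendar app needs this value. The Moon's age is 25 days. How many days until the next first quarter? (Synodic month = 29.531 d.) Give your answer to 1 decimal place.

11.9 days

First quarter occurs at elongation 90°, i.e. at age 29.531 × 90/360 = 7.383 d.
Already past this cycle's first quarter; the next is at 7.383 + 29.531 = 36.914 d, so 36.914 − 25 = 11.914 days.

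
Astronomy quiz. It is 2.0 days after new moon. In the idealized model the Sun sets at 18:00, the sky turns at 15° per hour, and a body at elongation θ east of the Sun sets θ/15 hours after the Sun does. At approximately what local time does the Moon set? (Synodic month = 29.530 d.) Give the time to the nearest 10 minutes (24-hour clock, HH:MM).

19:40

The Moon has covered 2.0/29.530 of its cycle, so θ ≈ 360° × 2.0/29.530 = 24.4°.
The Moon trails the Sun by θ/15 = 24.4/15 ≈ 1.63 hours.
18:00 + 1.625 h ≈ 19:38 → 19:40 to the nearest ten minutes.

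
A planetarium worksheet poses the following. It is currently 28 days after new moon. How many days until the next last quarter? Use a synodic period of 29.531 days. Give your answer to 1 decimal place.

23.7 days

Last quarter is 0.75 of the way through the cycle: age 0.75 × 29.531 = 22.148 d.
Already past this cycle's last quarter; the next is at 22.148 + 29.531 = 51.679 d, so 51.679 − 28 = 23.679 days.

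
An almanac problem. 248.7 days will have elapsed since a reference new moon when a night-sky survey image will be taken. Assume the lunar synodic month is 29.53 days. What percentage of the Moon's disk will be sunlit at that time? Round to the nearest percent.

248.7/29.53 = 8.422 lunations, so 8 complete cycles and 12.46 d into the next.
The Moon has covered 12.46/29.53 of its cycle, so θ ≈ 360° × 12.46/29.53 = 151.9°.
With cos θ = (-0.882), the lit fraction is (1 − (-0.882))/2 ≈ 0.941, so 94%.

94%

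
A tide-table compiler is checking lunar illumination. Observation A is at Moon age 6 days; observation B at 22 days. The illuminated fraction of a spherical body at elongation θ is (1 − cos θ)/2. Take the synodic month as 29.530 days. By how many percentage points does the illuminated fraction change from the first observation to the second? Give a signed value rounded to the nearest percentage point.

First observation: θ = 360°·6/29.530 = 73.1°, so f = 0.355.
Second observation: θ = 268.2°, f = 0.516.
Δf = 0.516 − 0.355 = +0.161, i.e. +16 pp.

+16 percentage points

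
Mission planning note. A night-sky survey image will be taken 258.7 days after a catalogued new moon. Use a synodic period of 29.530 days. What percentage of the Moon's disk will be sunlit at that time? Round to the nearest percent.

Reduce mod P: 258.7 − 8×29.530 = 22.46 d into the current lunation.
The Moon has covered 22.46/29.530 of its cycle, so θ ≈ 360° × 22.46/29.530 = 273.8°.
Illuminated fraction = (1 − cos 273.8°)/2 = (1 − 0.066)/2 ≈ 0.467, so 47%.

47%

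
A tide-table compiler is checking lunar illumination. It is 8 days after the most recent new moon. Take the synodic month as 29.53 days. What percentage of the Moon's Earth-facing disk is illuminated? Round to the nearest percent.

The Moon has covered 8/29.53 of its cycle, so θ ≈ 360° × 8/29.53 = 97.5°.
Illuminated fraction = (1 − cos 97.5°)/2 = (1 − (-0.131))/2 ≈ 0.566, so 57%.

57%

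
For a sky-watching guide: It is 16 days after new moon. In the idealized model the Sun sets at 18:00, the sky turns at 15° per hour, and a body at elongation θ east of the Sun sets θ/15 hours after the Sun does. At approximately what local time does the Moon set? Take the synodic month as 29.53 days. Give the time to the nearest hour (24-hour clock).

07:00

Elongation θ = 360° × 16/29.53 ≈ 195.1°.
The Moon trails the Sun by θ/15 = 195.1/15 ≈ 13.00 hours.
18:00 + 13.00 h ≈ 07:00 → 07:00 to the nearest hour.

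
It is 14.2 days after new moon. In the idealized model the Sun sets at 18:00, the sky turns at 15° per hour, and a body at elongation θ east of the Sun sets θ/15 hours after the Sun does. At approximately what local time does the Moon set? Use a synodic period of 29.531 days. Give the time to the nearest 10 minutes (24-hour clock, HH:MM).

Elongation θ = 360° × 14.2/29.531 ≈ 173.1°.
Delay after the Sun = 173.1° / (15°/h) ≈ 11.54 h.
18:00 + 11.540 h ≈ 05:32 → 05:30 to the nearest ten minutes.

05:30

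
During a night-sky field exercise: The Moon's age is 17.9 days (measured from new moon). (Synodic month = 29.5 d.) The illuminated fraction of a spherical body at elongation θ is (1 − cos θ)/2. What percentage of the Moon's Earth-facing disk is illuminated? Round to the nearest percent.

The Moon has covered 17.9/29.5 of its cycle, so θ ≈ 360° × 17.9/29.5 = 218.4°.
cos 218.4° = (-0.783), so f = (1 − (-0.783))/2 = 0.892, so 89%.

89%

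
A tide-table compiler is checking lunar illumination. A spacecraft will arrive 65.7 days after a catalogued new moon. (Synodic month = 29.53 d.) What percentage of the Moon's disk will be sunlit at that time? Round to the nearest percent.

65.7 d spans 2 complete synodic months (2 × 29.53 = 59.06 d) plus 6.64 d.
The Moon has covered 6.64/29.53 of its cycle, so θ ≈ 360° × 6.64/29.53 = 80.9°.
Illuminated fraction = (1 − cos 80.9°)/2 = (1 − 0.157)/2 ≈ 0.421, so 42%.

42%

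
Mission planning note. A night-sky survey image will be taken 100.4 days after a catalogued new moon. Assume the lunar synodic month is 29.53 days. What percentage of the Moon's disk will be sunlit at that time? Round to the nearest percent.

90%

100.4/29.53 = 3.400 lunations, so 3 complete cycles and 11.81 d into the next.
Elongation θ = 360° × 11.81/29.53 ≈ 144.0°.
With cos θ = (-0.809), the lit fraction is (1 − (-0.809))/2 ≈ 0.904, so 90%.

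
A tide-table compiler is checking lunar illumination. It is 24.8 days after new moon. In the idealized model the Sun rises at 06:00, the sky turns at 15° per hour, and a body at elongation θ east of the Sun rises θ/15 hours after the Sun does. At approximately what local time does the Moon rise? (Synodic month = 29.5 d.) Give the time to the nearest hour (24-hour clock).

Phase angle: θ = 360°·(24.8 d)/(29.5 d) = 302.6°.
The Moon trails the Sun by θ/15 = 302.6/15 ≈ 20.18 hours.
06:00 + 20.18 h ≈ 02:11 → 02:00 to the nearest hour.

02:00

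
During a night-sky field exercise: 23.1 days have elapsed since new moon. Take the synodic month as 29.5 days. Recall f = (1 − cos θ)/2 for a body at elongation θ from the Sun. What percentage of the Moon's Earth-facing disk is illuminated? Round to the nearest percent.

40%

Elongation θ = 360° × 23.1/29.5 ≈ 281.9°.
With cos θ = 0.206, the lit fraction is (1 − 0.206)/2 ≈ 0.397, so 40%.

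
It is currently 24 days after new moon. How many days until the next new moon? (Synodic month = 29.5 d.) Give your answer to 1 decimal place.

5.5 days

One full lunation from the last new moon is 29.5 d; remaining = 29.5 − 24 = 5.500 d.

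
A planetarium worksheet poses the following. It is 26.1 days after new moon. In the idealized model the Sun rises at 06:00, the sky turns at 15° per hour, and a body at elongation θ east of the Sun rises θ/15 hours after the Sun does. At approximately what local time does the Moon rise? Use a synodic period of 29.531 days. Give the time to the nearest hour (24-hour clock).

03:00

The Moon has covered 26.1/29.531 of its cycle, so θ ≈ 360° × 26.1/29.531 = 318.2°.
The Moon trails the Sun by θ/15 = 318.2/15 ≈ 21.21 hours.
06:00 + 21.21 h ≈ 03:13 → 03:00 to the nearest hour.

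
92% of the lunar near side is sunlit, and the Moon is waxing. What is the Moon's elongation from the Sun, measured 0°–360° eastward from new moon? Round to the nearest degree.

cos θ = 1 − 2f = -0.840, giving a principal value of 147.1°.
Waxing ⇒ before full, so θ = 147.1°.

147°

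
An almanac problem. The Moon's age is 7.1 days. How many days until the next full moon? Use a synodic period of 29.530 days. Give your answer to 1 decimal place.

Full moon is 0.5 of the way through the cycle: age 0.5 × 29.530 = 14.765 d.
So 7.665 days remain (14.765 − 7.1).

7.7 days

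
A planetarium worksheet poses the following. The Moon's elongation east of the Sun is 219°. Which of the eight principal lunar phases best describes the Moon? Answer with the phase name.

waning gibbous

The waning gibbous sector spans roughly 202°–248°; 219° falls inside it.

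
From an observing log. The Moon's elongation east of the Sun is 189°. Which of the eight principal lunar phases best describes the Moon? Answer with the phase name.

189° lies in the full moon sector of the 8-phase cycle.

full moon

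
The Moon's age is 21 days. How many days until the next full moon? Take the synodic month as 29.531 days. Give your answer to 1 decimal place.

Full moon occurs at elongation 180°, i.e. at age 29.531 × 180/360 = 14.765 d.
Already past this cycle's full moon; the next is at 14.765 + 29.531 = 44.296 d, so 44.296 − 21 = 23.296 days.

23.3 days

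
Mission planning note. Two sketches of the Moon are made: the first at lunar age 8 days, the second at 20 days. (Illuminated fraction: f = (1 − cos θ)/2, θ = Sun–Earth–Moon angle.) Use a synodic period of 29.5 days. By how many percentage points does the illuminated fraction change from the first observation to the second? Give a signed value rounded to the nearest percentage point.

θ₁ = 360° × 8/29.5 = 97.6°, f₁ = (1 − cos θ₁)/2 = 0.566.
θ₂ = 360° × 20/29.5 = 244.1°, f₂ = (1 − cos θ₂)/2 = 0.719.
Change = f₂ − f₁ = +0.152 → +15 percentage points.

+15 percentage points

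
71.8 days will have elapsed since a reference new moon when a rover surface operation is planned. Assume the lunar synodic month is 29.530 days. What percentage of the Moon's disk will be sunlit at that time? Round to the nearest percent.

71.8 d spans 2 complete synodic months (2 × 29.530 = 59.06 d) plus 12.74 d.
Phase angle: θ = 360°·(12.74 d)/(29.530 d) = 155.3°.
With cos θ = (-0.909), the lit fraction is (1 − (-0.909))/2 ≈ 0.954, so 95%.

95%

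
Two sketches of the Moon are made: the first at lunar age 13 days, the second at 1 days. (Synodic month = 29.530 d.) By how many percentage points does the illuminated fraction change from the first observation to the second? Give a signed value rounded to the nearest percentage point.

-95 percentage points

First observation: θ = 360°·13/29.530 = 158.5°, so f = 0.965.
Second observation: θ = 12.2°, f = 0.011.
Δf = 0.011 − 0.965 = -0.954, i.e. -95 pp.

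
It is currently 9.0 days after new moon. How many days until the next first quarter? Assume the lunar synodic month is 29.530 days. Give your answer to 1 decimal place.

27.9 days

First quarter occurs at elongation 90°, i.e. at age 29.530 × 90/360 = 7.383 d.
Already past this cycle's first quarter; the next is at 7.383 + 29.530 = 36.913 d, so 36.913 − 9.0 = 27.913 days.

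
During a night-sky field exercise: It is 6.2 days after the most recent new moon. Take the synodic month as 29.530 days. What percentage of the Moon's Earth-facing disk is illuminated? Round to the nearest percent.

38%

Phase angle: θ = 360°·(6.2 d)/(29.530 d) = 75.6°.
Illuminated fraction = (1 − cos 75.6°)/2 = (1 − 0.249)/2 ≈ 0.376, so 38%.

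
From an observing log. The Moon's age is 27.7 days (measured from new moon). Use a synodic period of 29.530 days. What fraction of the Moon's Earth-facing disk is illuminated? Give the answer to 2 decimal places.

0.04

The Moon has covered 27.7/29.530 of its cycle, so θ ≈ 360° × 27.7/29.530 = 337.7°.
Illuminated fraction = (1 − cos 337.7°)/2 = (1 − 0.925)/2 ≈ 0.037.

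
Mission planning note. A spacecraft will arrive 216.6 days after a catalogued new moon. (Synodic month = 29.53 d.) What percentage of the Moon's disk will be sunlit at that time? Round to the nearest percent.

216.6/29.53 = 7.335 lunations, so 7 complete cycles and 9.89 d into the next.
Elongation θ = 360° × 9.89/29.53 ≈ 120.6°.
cos 120.6° = (-0.509), so f = (1 − (-0.509))/2 = 0.754, so 75%.

75%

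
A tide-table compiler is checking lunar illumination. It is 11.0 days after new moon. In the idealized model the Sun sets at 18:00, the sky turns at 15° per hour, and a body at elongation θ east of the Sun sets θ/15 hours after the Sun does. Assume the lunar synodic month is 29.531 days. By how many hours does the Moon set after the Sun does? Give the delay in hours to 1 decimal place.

8.9 h

Phase angle: θ = 360°·(11.0 d)/(29.531 d) = 134.1°.
Delay after the Sun = 134.1° / (15°/h) ≈ 8.94 h.
So the Moon sets 8.94 h after the Sun.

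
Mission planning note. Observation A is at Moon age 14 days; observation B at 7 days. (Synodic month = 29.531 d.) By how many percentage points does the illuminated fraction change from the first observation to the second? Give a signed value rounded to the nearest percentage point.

-53 percentage points

First observation: θ = 360°·14/29.531 = 170.7°, so f = 0.993.
Second observation: θ = 85.3°, f = 0.459.
Δf = 0.459 − 0.993 = -0.534, i.e. -53 pp.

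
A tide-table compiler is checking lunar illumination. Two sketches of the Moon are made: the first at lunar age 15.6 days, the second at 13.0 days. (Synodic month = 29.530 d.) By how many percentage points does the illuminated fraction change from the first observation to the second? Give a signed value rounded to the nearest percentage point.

-3 pp

First observation: θ = 360°·15.6/29.530 = 190.2°, so f = 0.992.
Second observation: θ = 158.5°, f = 0.965.
Δf = 0.965 − 0.992 = -0.027, i.e. -3 pp.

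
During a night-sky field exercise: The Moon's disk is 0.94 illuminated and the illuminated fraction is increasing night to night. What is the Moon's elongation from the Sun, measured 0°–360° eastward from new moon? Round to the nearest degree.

152°

cos θ = 1 − 2f = -0.880, giving a principal value of 151.6°.
The Moon is waxing (0°–180°), so θ = 151.6° directly.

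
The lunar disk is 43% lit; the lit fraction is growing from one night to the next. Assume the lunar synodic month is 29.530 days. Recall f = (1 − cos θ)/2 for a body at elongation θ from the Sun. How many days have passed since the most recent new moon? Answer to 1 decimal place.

6.7 days

Invert f = (1 − cos θ)/2 to get cos θ = 1 − 2(0.43) = 0.140, hence θ₀ = arccos 0.140 = 82.0°.
Before full moon the principal value applies: θ = 82.0°.
Age = 29.530 × 82.0°/360° ≈ 6.72 days.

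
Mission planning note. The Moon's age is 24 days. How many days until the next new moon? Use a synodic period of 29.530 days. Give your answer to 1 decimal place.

5.5 days

The next new moon completes the synodic month: 29.530 − 24 = 5.530 days.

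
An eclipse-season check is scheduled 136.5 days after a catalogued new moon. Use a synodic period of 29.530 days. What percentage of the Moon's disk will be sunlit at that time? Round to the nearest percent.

86%

136.5/29.530 = 4.622 lunations, so 4 complete cycles and 18.38 d into the next.
The Moon has covered 18.38/29.530 of its cycle, so θ ≈ 360° × 18.38/29.530 = 224.1°.
With cos θ = (-0.718), the lit fraction is (1 − (-0.718))/2 ≈ 0.859, so 86%.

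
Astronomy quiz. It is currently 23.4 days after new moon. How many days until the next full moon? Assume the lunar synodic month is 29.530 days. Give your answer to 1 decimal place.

20.9 days

Full moon is 0.5 of the way through the cycle: age 0.5 × 29.530 = 14.765 d.
This lunation's full moon (14.765 d) has passed, so add one period: 44.295 − 23.4 = 20.895 days.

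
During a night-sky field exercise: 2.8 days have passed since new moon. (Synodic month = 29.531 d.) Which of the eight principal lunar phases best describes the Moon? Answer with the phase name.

waxing crescent

At 2.8/29.531 of the cycle, θ ≈ 34° — the waxing crescent range.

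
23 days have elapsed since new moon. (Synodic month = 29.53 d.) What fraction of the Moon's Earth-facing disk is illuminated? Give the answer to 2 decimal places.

0.41

Elongation θ = 360° × 23/29.53 ≈ 280.4°.
Illuminated fraction = (1 − cos 280.4°)/2 = (1 − 0.180)/2 ≈ 0.410.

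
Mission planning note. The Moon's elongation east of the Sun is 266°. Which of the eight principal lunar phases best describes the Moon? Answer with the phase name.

last quarter

266° lies in the last quarter sector of the 8-phase cycle.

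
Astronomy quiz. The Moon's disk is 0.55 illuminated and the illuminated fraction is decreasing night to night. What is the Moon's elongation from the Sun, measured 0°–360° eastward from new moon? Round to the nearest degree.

Invert f = (1 − cos θ)/2 to get cos θ = 1 − 2(0.55) = -0.100, hence θ₀ = arccos -0.100 = 95.7°.
Waning ⇒ past full, so θ = 360° − 95.7° = 264.3°.

264°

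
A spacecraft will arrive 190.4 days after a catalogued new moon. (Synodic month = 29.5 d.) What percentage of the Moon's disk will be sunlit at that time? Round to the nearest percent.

190.4/29.5 = 6.454 lunations, so 6 complete cycles and 13.40 d into the next.
Phase angle: θ = 360°·(13.40 d)/(29.5 d) = 163.5°.
cos 163.5° = (-0.959), so f = (1 − (-0.959))/2 = 0.979, so 98%.

98%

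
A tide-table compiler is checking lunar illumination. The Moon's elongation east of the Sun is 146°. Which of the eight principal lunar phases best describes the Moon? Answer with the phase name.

146° lies in the waxing gibbous sector of the 8-phase cycle.

waxing gibbous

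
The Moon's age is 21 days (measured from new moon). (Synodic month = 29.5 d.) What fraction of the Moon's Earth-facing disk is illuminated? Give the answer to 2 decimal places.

0.62

Elongation θ = 360° × 21/29.5 ≈ 256.3°.
cos 256.3° = (-0.237), so f = (1 − (-0.237))/2 = 0.619.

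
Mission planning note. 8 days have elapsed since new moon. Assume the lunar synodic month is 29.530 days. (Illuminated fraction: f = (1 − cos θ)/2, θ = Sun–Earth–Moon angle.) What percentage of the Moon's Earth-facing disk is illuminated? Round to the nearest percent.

The Moon has covered 8/29.530 of its cycle, so θ ≈ 360° × 8/29.530 = 97.5°.
cos 97.5° = (-0.131), so f = (1 − (-0.131))/2 = 0.566, so 57%.

57%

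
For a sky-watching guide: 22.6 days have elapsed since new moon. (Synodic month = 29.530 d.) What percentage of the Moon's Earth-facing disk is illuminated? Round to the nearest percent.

Phase angle: θ = 360°·(22.6 d)/(29.530 d) = 275.5°.
cos 275.5° = 0.096, so f = (1 − 0.096)/2 = 0.452, so 45%.

45%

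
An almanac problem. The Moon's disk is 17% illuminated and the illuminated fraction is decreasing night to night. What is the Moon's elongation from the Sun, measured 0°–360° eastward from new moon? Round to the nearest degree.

311°

cos θ = 1 − 2f = 0.660, giving a principal value of 48.7°.
Waning ⇒ past full, so θ = 360° − 48.7° = 311.3°.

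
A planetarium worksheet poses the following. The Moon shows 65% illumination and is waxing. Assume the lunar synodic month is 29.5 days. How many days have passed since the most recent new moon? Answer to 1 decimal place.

8.8 days

From f = (1 − cos θ)/2: cos θ = 1 − 2×0.65 = -0.300; arccos → 107.5°.
The Moon is waxing (0°–180°), so θ = 107.5° directly.
Age = 29.5 × 107.5°/360° ≈ 8.81 days.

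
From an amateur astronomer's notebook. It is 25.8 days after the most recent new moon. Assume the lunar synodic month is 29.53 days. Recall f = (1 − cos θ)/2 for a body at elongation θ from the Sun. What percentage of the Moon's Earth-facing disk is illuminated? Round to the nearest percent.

Elongation θ = 360° × 25.8/29.53 ≈ 314.5°.
With cos θ = 0.701, the lit fraction is (1 − 0.701)/2 ≈ 0.149, so 15%.

15%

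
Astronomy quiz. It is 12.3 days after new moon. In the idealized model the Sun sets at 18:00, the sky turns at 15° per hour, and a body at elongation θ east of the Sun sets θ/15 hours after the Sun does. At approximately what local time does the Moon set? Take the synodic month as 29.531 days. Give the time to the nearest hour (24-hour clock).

04:00

The Moon has covered 12.3/29.531 of its cycle, so θ ≈ 360° × 12.3/29.531 = 149.9°.
Delay after the Sun = 149.9° / (15°/h) ≈ 10.00 h.
18:00 + 10.00 h ≈ 04:00 → 04:00 to the nearest hour.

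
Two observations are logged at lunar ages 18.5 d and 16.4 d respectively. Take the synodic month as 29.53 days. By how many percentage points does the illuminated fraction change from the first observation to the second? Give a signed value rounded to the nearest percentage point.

First observation: θ = 360°·18.5/29.53 = 225.5°, so f = 0.850.
Second observation: θ = 199.9°, f = 0.970.
Δf = 0.970 − 0.850 = +0.120, i.e. +12 pp.

+12 percentage points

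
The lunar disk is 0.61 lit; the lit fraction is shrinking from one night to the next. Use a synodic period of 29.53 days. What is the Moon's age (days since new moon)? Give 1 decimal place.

Invert f = (1 − cos θ)/2 to get cos θ = 1 − 2(0.61) = -0.220, hence θ₀ = arccos -0.220 = 102.7°.
A waning Moon lies in 180°–360°, so θ = 360° − 102.7° = 257.3°.
That fraction of the synodic month is 257.3/360 × 29.53 d ≈ 21.11 d.

21.1 days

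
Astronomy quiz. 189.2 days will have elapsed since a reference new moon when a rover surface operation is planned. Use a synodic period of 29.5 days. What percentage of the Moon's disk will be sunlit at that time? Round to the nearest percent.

Reduce mod P: 189.2 − 6×29.5 = 12.20 d into the current lunation.
Phase angle: θ = 360°·(12.20 d)/(29.5 d) = 148.9°.
cos 148.9° = (-0.856), so f = (1 − (-0.856))/2 = 0.928, so 93%.

93%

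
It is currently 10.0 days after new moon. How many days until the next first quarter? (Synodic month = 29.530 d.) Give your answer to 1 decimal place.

26.9 days

First quarter is 0.25 of the way through the cycle: age 0.25 × 29.530 = 7.383 d.
Already past this cycle's first quarter; the next is at 7.383 + 29.530 = 36.913 d, so 36.913 − 10.0 = 26.913 days.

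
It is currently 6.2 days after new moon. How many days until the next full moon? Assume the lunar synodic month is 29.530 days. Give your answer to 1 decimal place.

Full moon occurs at elongation 180°, i.e. at age 29.530 × 180/360 = 14.765 d.
So 8.565 days remain (14.765 − 6.2).

8.6 days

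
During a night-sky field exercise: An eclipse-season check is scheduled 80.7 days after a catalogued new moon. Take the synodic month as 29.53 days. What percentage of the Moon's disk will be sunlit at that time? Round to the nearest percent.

55%

80.7 d spans 2 complete synodic months (2 × 29.53 = 59.06 d) plus 21.64 d.
The Moon has covered 21.64/29.53 of its cycle, so θ ≈ 360° × 21.64/29.53 = 263.8°.
With cos θ = (-0.108), the lit fraction is (1 − (-0.108))/2 ≈ 0.554, so 55%.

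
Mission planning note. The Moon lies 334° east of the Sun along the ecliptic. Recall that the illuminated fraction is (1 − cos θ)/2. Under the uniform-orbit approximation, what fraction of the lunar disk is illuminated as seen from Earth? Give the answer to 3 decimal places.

cos 334° = 0.899, so f = (1 − 0.899)/2 = 0.051.

0.051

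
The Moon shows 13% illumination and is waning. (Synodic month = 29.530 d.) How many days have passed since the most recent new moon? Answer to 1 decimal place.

From f = (1 − cos θ)/2: cos θ = 1 − 2×0.13 = 0.740; arccos → 42.3°.
A waning Moon lies in 180°–360°, so θ = 360° − 42.3° = 317.7°.
That fraction of the synodic month is 317.7/360 × 29.530 d ≈ 26.06 d.

26.1 days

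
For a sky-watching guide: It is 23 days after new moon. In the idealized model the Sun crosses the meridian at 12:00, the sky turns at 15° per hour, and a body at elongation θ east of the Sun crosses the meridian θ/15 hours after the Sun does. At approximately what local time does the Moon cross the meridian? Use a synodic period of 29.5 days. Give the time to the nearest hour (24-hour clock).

07:00

The Moon has covered 23/29.5 of its cycle, so θ ≈ 360° × 23/29.5 = 280.7°.
Delay after the Sun = 280.7° / (15°/h) ≈ 18.71 h.
12:00 + 18.71 h ≈ 06:43 → 07:00 to the nearest hour.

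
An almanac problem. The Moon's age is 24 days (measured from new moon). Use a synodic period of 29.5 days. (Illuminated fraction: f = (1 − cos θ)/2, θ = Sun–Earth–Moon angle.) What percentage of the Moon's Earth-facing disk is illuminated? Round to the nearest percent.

31%

Elongation θ = 360° × 24/29.5 ≈ 292.9°.
With cos θ = 0.389, the lit fraction is (1 − 0.389)/2 ≈ 0.306, so 31%.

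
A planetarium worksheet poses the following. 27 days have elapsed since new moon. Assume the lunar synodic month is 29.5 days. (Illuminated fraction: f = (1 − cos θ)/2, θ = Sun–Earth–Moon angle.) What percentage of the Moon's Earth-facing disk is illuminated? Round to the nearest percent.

Phase angle: θ = 360°·(27 d)/(29.5 d) = 329.5°.
Illuminated fraction = (1 − cos 329.5°)/2 = (1 − 0.862)/2 ≈ 0.069, so 7%.

7%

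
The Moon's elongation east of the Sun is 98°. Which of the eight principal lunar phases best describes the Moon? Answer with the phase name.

first quarter

The first quarter sector spans roughly 68°–112°; 98° falls inside it.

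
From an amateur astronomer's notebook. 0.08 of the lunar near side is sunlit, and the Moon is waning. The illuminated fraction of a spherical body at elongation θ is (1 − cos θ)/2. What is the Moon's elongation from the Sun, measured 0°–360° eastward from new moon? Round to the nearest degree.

327°

cos θ = 1 − 2f = 0.840, giving a principal value of 32.9°.
A waning Moon lies in 180°–360°, so θ = 360° − 32.9° = 327.1°.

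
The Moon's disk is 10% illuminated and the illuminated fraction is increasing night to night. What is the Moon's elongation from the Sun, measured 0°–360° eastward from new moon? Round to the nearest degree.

cos θ = 1 − 2f = 0.800, giving a principal value of 36.9°.
Before full moon the principal value applies: θ = 36.9°.

37°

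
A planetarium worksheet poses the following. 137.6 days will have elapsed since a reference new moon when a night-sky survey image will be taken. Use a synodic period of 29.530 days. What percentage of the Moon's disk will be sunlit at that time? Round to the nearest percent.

137.6/29.530 = 4.660 lunations, so 4 complete cycles and 19.48 d into the next.
Phase angle: θ = 360°·(19.48 d)/(29.530 d) = 237.5°.
Illuminated fraction = (1 − cos 237.5°)/2 = (1 − (-0.538))/2 ≈ 0.769, so 77%.

77%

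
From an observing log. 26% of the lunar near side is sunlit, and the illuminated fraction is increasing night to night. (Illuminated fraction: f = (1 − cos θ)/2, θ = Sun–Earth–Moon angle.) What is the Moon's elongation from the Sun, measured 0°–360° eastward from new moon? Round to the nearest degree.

61°

cos θ = 1 − 2f = 0.480, giving a principal value of 61.3°.
Before full moon the principal value applies: θ = 61.3°.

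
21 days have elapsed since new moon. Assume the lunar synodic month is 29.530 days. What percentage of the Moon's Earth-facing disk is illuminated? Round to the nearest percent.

Phase angle: θ = 360°·(21 d)/(29.530 d) = 256.0°.
Illuminated fraction = (1 − cos 256.0°)/2 = (1 − (-0.242))/2 ≈ 0.621, so 62%.

62%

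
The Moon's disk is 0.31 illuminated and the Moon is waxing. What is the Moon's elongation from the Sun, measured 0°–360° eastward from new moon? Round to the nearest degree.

68°

From f = (1 − cos θ)/2: cos θ = 1 − 2×0.31 = 0.380; arccos → 67.7°.
The Moon is waxing (0°–180°), so θ = 67.7° directly.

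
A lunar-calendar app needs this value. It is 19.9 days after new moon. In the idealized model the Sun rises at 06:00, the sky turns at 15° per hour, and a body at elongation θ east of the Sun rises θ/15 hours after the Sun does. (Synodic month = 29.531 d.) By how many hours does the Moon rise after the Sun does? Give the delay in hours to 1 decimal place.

Phase angle: θ = 360°·(19.9 d)/(29.531 d) = 242.6°.
The Moon trails the Sun by θ/15 = 242.6/15 ≈ 16.17 hours.
So the Moon rises 16.17 h after the Sun.

16.2 h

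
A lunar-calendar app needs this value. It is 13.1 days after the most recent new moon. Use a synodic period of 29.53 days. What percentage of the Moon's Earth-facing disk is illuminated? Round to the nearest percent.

97%

Phase angle: θ = 360°·(13.1 d)/(29.53 d) = 159.7°.
With cos θ = (-0.938), the lit fraction is (1 − (-0.938))/2 ≈ 0.969, so 97%.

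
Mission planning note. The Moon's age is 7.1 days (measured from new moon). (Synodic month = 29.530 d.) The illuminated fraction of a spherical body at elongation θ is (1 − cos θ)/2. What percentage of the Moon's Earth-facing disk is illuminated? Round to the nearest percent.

Phase angle: θ = 360°·(7.1 d)/(29.530 d) = 86.6°.
With cos θ = 0.060, the lit fraction is (1 − 0.060)/2 ≈ 0.470, so 47%.

47%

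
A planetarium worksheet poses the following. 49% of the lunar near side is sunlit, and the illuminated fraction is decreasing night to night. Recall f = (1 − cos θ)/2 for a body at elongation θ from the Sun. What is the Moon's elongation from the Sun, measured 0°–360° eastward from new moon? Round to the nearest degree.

Invert f = (1 − cos θ)/2 to get cos θ = 1 − 2(0.49) = 0.020, hence θ₀ = arccos 0.020 = 88.9°.
A waning Moon lies in 180°–360°, so θ = 360° − 88.9° = 271.1°.

271°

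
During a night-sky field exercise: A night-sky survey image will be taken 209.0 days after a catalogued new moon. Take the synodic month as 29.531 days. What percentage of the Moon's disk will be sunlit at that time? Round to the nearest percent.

6%

209.0/29.531 = 7.077 lunations, so 7 complete cycles and 2.28 d into the next.
The Moon has covered 2.28/29.531 of its cycle, so θ ≈ 360° × 2.28/29.531 = 27.8°.
cos 27.8° = 0.884, so f = (1 − 0.884)/2 = 0.058, so 6%.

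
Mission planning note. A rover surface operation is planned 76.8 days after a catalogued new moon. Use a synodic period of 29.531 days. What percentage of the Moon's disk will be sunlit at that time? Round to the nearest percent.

Reduce mod P: 76.8 − 2×29.531 = 17.74 d into the current lunation.
Phase angle: θ = 360°·(17.74 d)/(29.531 d) = 216.2°.
Illuminated fraction = (1 − cos 216.2°)/2 = (1 − (-0.807))/2 ≈ 0.903, so 90%.

90%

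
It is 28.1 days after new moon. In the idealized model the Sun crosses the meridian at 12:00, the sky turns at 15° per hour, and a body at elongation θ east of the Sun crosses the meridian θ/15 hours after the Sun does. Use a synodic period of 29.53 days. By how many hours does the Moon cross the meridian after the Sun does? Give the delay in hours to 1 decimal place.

Phase angle: θ = 360°·(28.1 d)/(29.53 d) = 342.6°.
The Moon trails the Sun by θ/15 = 342.6/15 ≈ 22.84 hours.
So the Moon crosses the meridian 22.84 h after the Sun.

22.8 h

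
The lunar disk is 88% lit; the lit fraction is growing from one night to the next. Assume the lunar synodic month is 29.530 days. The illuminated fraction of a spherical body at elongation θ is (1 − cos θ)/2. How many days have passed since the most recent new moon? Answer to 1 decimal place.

11.4 days

Invert f = (1 − cos θ)/2 to get cos θ = 1 − 2(0.88) = -0.760, hence θ₀ = arccos -0.760 = 139.5°.
Waxing ⇒ before full, so θ = 139.5°.
At 360°/29.530 d per day, 139.5° corresponds to 11.44 days.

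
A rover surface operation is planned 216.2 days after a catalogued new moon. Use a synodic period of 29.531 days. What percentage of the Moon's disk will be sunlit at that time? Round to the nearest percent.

Reduce mod P: 216.2 − 7×29.531 = 9.48 d into the current lunation.
Elongation θ = 360° × 9.48/29.531 ≈ 115.6°.
Illuminated fraction = (1 − cos 115.6°)/2 = (1 − (-0.432))/2 ≈ 0.716, so 72%.

72%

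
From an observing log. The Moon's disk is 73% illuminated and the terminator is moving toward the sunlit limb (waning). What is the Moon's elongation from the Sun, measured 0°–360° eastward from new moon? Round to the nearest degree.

243°

From f = (1 − cos θ)/2: cos θ = 1 − 2×0.73 = -0.460; arccos → 117.4°.
Waning ⇒ past full, so θ = 360° − 117.4° = 242.6°.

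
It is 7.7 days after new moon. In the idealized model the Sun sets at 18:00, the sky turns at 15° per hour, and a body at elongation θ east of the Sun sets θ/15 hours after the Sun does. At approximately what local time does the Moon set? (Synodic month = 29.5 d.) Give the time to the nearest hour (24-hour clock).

00:00

Elongation θ = 360° × 7.7/29.5 ≈ 94.0°.
Delay after the Sun = 94.0° / (15°/h) ≈ 6.26 h.
18:00 + 6.26 h ≈ 00:16 → 00:00 to the nearest hour.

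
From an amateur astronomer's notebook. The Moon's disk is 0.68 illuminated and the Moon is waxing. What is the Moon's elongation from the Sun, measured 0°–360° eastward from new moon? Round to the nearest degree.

111°

From f = (1 − cos θ)/2: cos θ = 1 − 2×0.68 = -0.360; arccos → 111.1°.
Before full moon the principal value applies: θ = 111.1°.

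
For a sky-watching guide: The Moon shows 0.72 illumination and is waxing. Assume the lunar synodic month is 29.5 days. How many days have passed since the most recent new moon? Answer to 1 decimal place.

From f = (1 − cos θ)/2: cos θ = 1 − 2×0.72 = -0.440; arccos → 116.1°.
Before full moon the principal value applies: θ = 116.1°.
Age = 29.5 × 116.1°/360° ≈ 9.51 days.

9.5 days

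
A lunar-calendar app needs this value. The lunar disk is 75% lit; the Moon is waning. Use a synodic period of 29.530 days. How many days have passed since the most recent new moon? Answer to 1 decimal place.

19.7 days

cos θ = 1 − 2f = -0.500, giving a principal value of 120.0°.
A waning Moon lies in 180°–360°, so θ = 360° − 120.0° = 240.0°.
Age = 29.530 × 240.0°/360° ≈ 19.69 days.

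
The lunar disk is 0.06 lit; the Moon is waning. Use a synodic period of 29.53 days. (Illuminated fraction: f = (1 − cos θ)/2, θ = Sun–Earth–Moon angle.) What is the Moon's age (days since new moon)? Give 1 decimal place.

Invert f = (1 − cos θ)/2 to get cos θ = 1 − 2(0.06) = 0.880, hence θ₀ = arccos 0.880 = 28.4°.
A waning Moon lies in 180°–360°, so θ = 360° − 28.4° = 331.6°.
That fraction of the synodic month is 331.6/360 × 29.53 d ≈ 27.20 d.

27.2 days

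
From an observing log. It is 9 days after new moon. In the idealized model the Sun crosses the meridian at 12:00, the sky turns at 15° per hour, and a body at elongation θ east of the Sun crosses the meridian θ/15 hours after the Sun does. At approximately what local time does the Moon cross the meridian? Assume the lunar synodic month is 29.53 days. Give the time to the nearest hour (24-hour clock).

19:00

Elongation θ = 360° × 9/29.53 ≈ 109.7°.
The Moon trails the Sun by θ/15 = 109.7/15 ≈ 7.31 hours.
12:00 + 7.31 h ≈ 19:19 → 19:00 to the nearest hour.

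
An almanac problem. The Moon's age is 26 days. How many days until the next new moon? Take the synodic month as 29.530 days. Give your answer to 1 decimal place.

3.5 days

One full lunation from the last new moon is 29.530 d; remaining = 29.530 − 26 = 3.530 d.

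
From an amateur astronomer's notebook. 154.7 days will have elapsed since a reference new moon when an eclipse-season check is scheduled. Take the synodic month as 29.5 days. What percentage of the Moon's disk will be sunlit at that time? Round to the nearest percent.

Reduce mod P: 154.7 − 5×29.5 = 7.20 d into the current lunation.
Phase angle: θ = 360°·(7.20 d)/(29.5 d) = 87.9°.
With cos θ = 0.037, the lit fraction is (1 − 0.037)/2 ≈ 0.481, so 48%.

48%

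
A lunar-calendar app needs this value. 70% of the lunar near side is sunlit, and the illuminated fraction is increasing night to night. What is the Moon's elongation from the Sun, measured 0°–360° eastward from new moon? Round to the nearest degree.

From f = (1 − cos θ)/2: cos θ = 1 − 2×0.70 = -0.400; arccos → 113.6°.
Before full moon the principal value applies: θ = 113.6°.

114°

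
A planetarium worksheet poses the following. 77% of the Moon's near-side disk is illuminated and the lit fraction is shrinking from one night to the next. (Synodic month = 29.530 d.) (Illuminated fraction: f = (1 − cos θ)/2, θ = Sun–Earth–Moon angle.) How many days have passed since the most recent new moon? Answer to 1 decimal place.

19.5 days

cos θ = 1 − 2f = -0.540, giving a principal value of 122.7°.
Since the Moon is past full (waning), take the reflex angle: θ = 360° − 122.7° = 237.3°.
That fraction of the synodic month is 237.3/360 × 29.530 d ≈ 19.47 d.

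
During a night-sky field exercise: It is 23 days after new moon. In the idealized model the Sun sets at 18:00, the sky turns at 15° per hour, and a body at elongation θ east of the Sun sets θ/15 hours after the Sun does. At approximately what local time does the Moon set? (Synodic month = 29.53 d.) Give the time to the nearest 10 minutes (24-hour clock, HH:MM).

12:40

Elongation θ = 360° × 23/29.53 ≈ 280.4°.
Delay after the Sun = 280.4° / (15°/h) ≈ 18.69 h.
18:00 + 18.693 h ≈ 12:42 → 12:40 to the nearest ten minutes.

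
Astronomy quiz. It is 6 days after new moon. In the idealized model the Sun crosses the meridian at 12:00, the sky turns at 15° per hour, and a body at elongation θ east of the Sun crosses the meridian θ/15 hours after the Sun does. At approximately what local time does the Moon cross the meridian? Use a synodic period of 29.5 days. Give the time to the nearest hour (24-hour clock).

Elongation θ = 360° × 6/29.5 ≈ 73.2°.
At 15° of sky rotation per hour, 73.2° corresponds to a 4.88 h lag.
12:00 + 4.88 h ≈ 16:53 → 17:00 to the nearest hour.

17:00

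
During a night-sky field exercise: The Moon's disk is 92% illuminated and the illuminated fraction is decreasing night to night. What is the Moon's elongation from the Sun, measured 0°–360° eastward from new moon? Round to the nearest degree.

Invert f = (1 − cos θ)/2 to get cos θ = 1 − 2(0.92) = -0.840, hence θ₀ = arccos -0.840 = 147.1°.
Waning ⇒ past full, so θ = 360° − 147.1° = 212.9°.

213°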